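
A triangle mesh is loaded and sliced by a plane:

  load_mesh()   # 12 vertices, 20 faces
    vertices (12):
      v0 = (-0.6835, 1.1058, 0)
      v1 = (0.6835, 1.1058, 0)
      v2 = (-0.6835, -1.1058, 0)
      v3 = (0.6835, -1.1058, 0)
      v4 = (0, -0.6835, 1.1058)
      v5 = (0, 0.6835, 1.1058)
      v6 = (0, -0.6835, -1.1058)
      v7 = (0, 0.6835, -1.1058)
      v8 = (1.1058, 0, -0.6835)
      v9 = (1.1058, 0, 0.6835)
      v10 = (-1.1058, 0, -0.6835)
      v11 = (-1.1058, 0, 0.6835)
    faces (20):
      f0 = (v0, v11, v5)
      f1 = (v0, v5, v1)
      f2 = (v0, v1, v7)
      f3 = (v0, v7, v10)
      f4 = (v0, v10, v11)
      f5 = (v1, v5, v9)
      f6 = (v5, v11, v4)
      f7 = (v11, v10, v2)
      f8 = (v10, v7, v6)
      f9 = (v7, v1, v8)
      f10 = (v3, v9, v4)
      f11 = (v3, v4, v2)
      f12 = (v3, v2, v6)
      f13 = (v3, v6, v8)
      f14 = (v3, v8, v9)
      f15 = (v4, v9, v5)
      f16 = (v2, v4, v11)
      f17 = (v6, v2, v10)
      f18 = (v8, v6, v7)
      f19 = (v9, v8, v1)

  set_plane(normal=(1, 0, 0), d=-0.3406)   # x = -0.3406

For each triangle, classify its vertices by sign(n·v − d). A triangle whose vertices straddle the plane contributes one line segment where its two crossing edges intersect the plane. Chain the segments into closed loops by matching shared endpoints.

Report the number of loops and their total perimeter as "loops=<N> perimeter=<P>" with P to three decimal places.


Straddling triangles (10 of 20):
  (v0,v11,v5) [--+] → (-0.3406, 0.472974, 0.975726)–(-0.3406, 0.893939, 0.554761)  len=0.5953
  (v0,v5,v1) [-++] → (-0.3406, 0.893939, 0.554761)–(-0.3406, 1.1058, 0)  len=0.5938
  (v0,v1,v7) [-++] → (-0.3406, 1.1058, 0)–(-0.3406, 0.893939, -0.554761)  len=0.5938
  (v0,v7,v10) [-+-] → (-0.3406, 0.893939, -0.554761)–(-0.3406, 0.472974, -0.975726)  len=0.5953
  (v5,v11,v4) [+-+] → (-0.3406, 0.472974, 0.975726)–(-0.3406, -0.472974, 0.975726)  len=0.9459
  (v10,v7,v6) [-++] → (-0.3406, 0.472974, -0.975726)–(-0.3406, -0.472974, -0.975726)  len=0.9459
  (v3,v4,v2) [++-] → (-0.3406, -0.893939, 0.554761)–(-0.3406, -1.1058, 0)  len=0.5938
  (v3,v2,v6) [+-+] → (-0.3406, -1.1058, 0)–(-0.3406, -0.893939, -0.554761)  len=0.5938
  (v2,v4,v11) [-+-] → (-0.3406, -0.893939, 0.554761)–(-0.3406, -0.472974, 0.975726)  len=0.5953
  (v6,v2,v10) [+--] → (-0.3406, -0.893939, -0.554761)–(-0.3406, -0.472974, -0.975726)  len=0.5953

Chained into 1 loop(s):
  loop 1: 10 segments, perimeter = 6.6486
Total perimeter = 6.649

loops=1 perimeter=6.649


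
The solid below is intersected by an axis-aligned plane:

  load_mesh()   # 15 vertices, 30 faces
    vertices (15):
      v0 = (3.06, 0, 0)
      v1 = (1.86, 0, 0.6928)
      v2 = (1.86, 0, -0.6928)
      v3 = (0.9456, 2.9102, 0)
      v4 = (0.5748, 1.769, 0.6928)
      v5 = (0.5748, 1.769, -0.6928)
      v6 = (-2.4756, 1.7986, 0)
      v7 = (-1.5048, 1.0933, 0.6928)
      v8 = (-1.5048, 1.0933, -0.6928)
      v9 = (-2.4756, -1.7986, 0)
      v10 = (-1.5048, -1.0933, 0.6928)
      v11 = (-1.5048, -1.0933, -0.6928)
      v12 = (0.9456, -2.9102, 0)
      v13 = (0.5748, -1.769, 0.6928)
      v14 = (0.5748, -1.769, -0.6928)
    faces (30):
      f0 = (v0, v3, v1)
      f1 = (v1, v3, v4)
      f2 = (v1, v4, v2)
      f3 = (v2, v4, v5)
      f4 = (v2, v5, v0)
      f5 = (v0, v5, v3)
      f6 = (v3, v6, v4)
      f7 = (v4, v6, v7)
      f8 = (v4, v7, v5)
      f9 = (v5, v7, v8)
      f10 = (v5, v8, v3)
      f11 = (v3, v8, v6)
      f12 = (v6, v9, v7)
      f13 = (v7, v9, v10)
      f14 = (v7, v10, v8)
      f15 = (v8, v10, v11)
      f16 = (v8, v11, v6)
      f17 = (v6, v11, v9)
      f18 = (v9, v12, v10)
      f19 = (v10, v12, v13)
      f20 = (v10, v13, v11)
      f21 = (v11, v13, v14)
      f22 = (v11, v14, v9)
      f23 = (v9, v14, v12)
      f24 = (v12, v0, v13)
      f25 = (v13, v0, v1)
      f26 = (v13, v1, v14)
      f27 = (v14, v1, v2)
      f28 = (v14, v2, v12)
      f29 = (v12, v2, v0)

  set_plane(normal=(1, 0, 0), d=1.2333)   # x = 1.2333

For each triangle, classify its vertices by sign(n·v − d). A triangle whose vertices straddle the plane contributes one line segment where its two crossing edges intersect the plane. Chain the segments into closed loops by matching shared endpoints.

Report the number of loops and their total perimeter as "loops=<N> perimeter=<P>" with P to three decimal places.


loops=2 perimeter=9.935

Straddling triangles (12 of 30):
  (v0,v3,v1) [+-+] → (1.2333, 2.51422, 0)–(1.2333, 1.99456, 0.217977)  len=0.5635
  (v1,v3,v4) [+--] → (1.2333, 1.99456, 0.217977)–(1.2333, 0.862615, 0.6928)  len=1.2275
  (v1,v4,v2) [+-+] → (1.2333, 0.862615, 0.6928)–(1.2333, 0.862615, -0.0171421)  len=0.7099
  (v2,v4,v5) [+--] → (1.2333, 0.862615, -0.0171421)–(1.2333, 0.862615, -0.6928)  len=0.6757
  (v2,v5,v0) [+-+] → (1.2333, 0.862615, -0.6928)–(1.2333, 1.30027, -0.50923)  len=0.4746
  (v0,v5,v3) [+--] → (1.2333, 1.30027, -0.50923)–(1.2333, 2.51422, 0)  len=1.3164
  (v12,v0,v13) [-+-] → (1.2333, -2.51422, 0)–(1.2333, -1.30027, 0.50923)  len=1.3164
  (v13,v0,v1) [-++] → (1.2333, -1.30027, 0.50923)–(1.2333, -0.862615, 0.6928)  len=0.4746
  (v13,v1,v14) [-+-] → (1.2333, -0.862615, 0.6928)–(1.2333, -0.862615, 0.0171421)  len=0.6757
  (v14,v1,v2) [-++] → (1.2333, -0.862615, 0.0171421)–(1.2333, -0.862615, -0.6928)  len=0.7099
  (v14,v2,v12) [-+-] → (1.2333, -0.862615, -0.6928)–(1.2333, -1.99456, -0.217977)  len=1.2275
  (v12,v2,v0) [-++] → (1.2333, -1.99456, -0.217977)–(1.2333, -2.51422, 0)  len=0.5635

Chained into 2 loop(s):
  loop 1: 6 segments, perimeter = 4.9676
  loop 2: 6 segments, perimeter = 4.9676
Total perimeter = 9.935


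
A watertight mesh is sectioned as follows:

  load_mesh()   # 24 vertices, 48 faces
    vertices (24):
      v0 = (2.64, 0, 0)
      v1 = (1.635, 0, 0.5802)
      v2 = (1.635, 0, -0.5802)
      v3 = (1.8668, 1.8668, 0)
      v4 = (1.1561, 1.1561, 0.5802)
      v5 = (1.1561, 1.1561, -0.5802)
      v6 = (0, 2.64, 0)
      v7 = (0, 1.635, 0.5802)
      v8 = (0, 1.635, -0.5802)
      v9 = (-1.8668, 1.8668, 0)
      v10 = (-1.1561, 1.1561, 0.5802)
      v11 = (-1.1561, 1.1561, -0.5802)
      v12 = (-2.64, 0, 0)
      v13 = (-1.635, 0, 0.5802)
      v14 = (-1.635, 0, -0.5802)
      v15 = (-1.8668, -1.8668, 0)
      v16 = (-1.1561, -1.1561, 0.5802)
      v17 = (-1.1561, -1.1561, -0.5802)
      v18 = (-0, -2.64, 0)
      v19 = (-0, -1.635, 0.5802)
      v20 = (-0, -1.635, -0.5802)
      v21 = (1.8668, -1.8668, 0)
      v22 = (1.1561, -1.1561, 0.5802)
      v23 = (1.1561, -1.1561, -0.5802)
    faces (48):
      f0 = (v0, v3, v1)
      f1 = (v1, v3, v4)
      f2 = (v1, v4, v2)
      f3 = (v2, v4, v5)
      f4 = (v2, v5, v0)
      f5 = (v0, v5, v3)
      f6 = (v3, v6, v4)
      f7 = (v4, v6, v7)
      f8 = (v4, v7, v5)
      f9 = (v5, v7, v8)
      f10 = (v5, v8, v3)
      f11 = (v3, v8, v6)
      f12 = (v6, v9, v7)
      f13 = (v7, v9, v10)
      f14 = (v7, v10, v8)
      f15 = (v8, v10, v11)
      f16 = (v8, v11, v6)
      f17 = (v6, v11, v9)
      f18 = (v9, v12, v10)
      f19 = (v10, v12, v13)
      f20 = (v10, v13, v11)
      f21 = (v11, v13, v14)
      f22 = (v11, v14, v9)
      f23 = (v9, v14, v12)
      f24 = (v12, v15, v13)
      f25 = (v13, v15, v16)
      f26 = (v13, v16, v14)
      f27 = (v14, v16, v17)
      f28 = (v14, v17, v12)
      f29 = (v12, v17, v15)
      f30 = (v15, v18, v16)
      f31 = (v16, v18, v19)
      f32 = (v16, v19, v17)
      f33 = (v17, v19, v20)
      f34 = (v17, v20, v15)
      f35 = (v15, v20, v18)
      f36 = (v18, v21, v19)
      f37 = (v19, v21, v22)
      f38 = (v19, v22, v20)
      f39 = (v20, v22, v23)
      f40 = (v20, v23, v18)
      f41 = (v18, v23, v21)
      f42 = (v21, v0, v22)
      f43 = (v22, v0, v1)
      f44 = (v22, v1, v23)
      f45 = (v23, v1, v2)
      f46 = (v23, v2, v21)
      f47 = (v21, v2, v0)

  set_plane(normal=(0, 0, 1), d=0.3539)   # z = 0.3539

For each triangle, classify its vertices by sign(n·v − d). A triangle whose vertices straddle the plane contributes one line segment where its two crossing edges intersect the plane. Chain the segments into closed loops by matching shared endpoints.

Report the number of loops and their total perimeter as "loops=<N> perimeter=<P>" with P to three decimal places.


Straddling triangles (32 of 48):
  (v0,v3,v1) [--+] → (1.72541, 0.728123, 0.3539)–(2.02699, 0, 0.3539)  len=0.7881
  (v1,v3,v4) [+-+] → (1.72541, 0.728123, 0.3539)–(1.4333, 1.4333, 0.3539)  len=0.7633
  (v1,v4,v2) [++-] → (1.24949, 0.930639, 0.3539)–(1.635, 0, 0.3539)  len=1.0073
  (v2,v4,v5) [-+-] → (1.24949, 0.930639, 0.3539)–(1.1561, 1.1561, 0.3539)  len=0.2440
  (v3,v6,v4) [--+] → (0.705177, 1.73488, 0.3539)–(1.4333, 1.4333, 0.3539)  len=0.7881
  (v4,v6,v7) [+-+] → (0.705177, 1.73488, 0.3539)–(0, 2.02699, 0.3539)  len=0.7633
  (v4,v7,v5) [++-] → (0.225461, 1.54161, 0.3539)–(1.1561, 1.1561, 0.3539)  len=1.0073
  (v5,v7,v8) [-+-] → (0.225461, 1.54161, 0.3539)–(0, 1.635, 0.3539)  len=0.2440
  (v6,v9,v7) [--+] → (-0.728123, 1.72541, 0.3539)–(0, 2.02699, 0.3539)  len=0.7881
  (v7,v9,v10) [+-+] → (-0.728123, 1.72541, 0.3539)–(-1.4333, 1.4333, 0.3539)  len=0.7633
  (v7,v10,v8) [++-] → (-0.930639, 1.24949, 0.3539)–(0, 1.635, 0.3539)  len=1.0073
  (v8,v10,v11) [-+-] → (-0.930639, 1.24949, 0.3539)–(-1.1561, 1.1561, 0.3539)  len=0.2440
  (v9,v12,v10) [--+] → (-1.73488, 0.705177, 0.3539)–(-1.4333, 1.4333, 0.3539)  len=0.7881
  (v10,v12,v13) [+-+] → (-1.73488, 0.705177, 0.3539)–(-2.02699, 0, 0.3539)  len=0.7633
  (v10,v13,v11) [++-] → (-1.54161, 0.225461, 0.3539)–(-1.1561, 1.1561, 0.3539)  len=1.0073
  (v11,v13,v14) [-+-] → (-1.54161, 0.225461, 0.3539)–(-1.635, 0, 0.3539)  len=0.2440
  (v12,v15,v13) [--+] → (-1.72541, -0.728123, 0.3539)–(-2.02699, 0, 0.3539)  len=0.7881
  (v13,v15,v16) [+-+] → (-1.72541, -0.728123, 0.3539)–(-1.4333, -1.4333, 0.3539)  len=0.7633
  (v13,v16,v14) [++-] → (-1.24949, -0.930639, 0.3539)–(-1.635, 0, 0.3539)  len=1.0073
  (v14,v16,v17) [-+-] → (-1.24949, -0.930639, 0.3539)–(-1.1561, -1.1561, 0.3539)  len=0.2440
  (v15,v18,v16) [--+] → (-0.705177, -1.73488, 0.3539)–(-1.4333, -1.4333, 0.3539)  len=0.7881
  (v16,v18,v19) [+-+] → (-0.705177, -1.73488, 0.3539)–(0, -2.02699, 0.3539)  len=0.7633
  (v16,v19,v17) [++-] → (-0.225461, -1.54161, 0.3539)–(-1.1561, -1.1561, 0.3539)  len=1.0073
  (v17,v19,v20) [-+-] → (-0.225461, -1.54161, 0.3539)–(0, -1.635, 0.3539)  len=0.2440
  (v18,v21,v19) [--+] → (0.728123, -1.72541, 0.3539)–(0, -2.02699, 0.3539)  len=0.7881
  (v19,v21,v22) [+-+] → (0.728123, -1.72541, 0.3539)–(1.4333, -1.4333, 0.3539)  len=0.7633
  (v19,v22,v20) [++-] → (0.930639, -1.24949, 0.3539)–(0, -1.635, 0.3539)  len=1.0073
  (v20,v22,v23) [-+-] → (0.930639, -1.24949, 0.3539)–(1.1561, -1.1561, 0.3539)  len=0.2440
  (v21,v0,v22) [--+] → (1.73488, -0.705177, 0.3539)–(1.4333, -1.4333, 0.3539)  len=0.7881
  (v22,v0,v1) [+-+] → (1.73488, -0.705177, 0.3539)–(2.02699, 0, 0.3539)  len=0.7633
  (v22,v1,v23) [++-] → (1.54161, -0.225461, 0.3539)–(1.1561, -1.1561, 0.3539)  len=1.0073
  (v23,v1,v2) [-+-] → (1.54161, -0.225461, 0.3539)–(1.635, 0, 0.3539)  len=0.2440

Chained into 2 loop(s):
  loop 1: 16 segments, perimeter = 12.4111
  loop 2: 16 segments, perimeter = 10.0109
Total perimeter = 22.422

loops=2 perimeter=22.422


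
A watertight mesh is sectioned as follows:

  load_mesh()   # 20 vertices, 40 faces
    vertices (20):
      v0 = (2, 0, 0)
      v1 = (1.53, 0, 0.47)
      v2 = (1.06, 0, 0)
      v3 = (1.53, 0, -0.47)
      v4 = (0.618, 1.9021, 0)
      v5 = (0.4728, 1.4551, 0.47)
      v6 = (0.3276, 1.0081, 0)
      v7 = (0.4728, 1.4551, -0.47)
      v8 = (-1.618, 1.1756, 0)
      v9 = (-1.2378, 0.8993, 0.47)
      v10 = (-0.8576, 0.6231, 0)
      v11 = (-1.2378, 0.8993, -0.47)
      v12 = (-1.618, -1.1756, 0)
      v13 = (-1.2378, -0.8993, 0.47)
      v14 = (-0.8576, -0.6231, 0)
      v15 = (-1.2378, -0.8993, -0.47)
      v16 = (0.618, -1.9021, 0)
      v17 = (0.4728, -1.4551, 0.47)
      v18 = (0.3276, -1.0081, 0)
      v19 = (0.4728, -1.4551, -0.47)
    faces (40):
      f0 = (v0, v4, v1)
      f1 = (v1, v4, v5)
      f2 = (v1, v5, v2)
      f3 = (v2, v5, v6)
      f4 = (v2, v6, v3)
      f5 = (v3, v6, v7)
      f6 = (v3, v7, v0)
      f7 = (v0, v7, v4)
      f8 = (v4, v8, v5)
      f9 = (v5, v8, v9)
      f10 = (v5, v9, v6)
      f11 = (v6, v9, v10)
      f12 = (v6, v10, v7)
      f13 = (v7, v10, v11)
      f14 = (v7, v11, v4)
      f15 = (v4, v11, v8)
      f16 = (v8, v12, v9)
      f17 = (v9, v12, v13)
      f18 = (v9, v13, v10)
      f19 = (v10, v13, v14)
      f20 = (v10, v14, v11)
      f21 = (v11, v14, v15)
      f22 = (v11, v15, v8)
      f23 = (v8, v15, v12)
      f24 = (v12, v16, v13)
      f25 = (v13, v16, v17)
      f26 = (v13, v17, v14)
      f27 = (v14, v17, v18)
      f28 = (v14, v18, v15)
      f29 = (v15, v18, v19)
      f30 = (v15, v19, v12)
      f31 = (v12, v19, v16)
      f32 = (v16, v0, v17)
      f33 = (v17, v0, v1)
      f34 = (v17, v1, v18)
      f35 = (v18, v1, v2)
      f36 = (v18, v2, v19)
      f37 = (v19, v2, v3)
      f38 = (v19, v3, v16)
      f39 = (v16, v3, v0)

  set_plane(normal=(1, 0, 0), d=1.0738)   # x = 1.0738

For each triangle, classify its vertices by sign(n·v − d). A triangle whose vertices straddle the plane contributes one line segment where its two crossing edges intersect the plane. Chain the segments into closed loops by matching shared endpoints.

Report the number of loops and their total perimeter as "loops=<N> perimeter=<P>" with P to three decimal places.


Straddling triangles (14 of 40):
  (v0,v4,v1) [+-+] → (1.0738, 1.27476, 0)–(1.0738, 0.951467, 0.234897)  len=0.3996
  (v1,v4,v5) [+--] → (1.0738, 0.951467, 0.234897)–(1.0738, 0.627901, 0.47)  len=0.4000
  (v1,v5,v2) [+--] → (1.0738, 0.627901, 0.47)–(1.0738, 0, 0.0138)  len=0.7761
  (v2,v6,v3) [--+] → (1.0738, 0.382481, -0.291678)–(1.0738, 0, -0.0138)  len=0.4728
  (v3,v6,v7) [+--] → (1.0738, 0.382481, -0.291678)–(1.0738, 0.627901, -0.47)  len=0.3034
  (v3,v7,v0) [+-+] → (1.0738, 0.627901, -0.47)–(1.0738, 0.882474, -0.285041)  len=0.3147
  (v0,v7,v4) [+--] → (1.0738, 0.882474, -0.285041)–(1.0738, 1.27476, 0)  len=0.4849
  (v16,v0,v17) [-+-] → (1.0738, -1.27476, 0)–(1.0738, -0.882474, 0.285041)  len=0.4849
  (v17,v0,v1) [-++] → (1.0738, -0.882474, 0.285041)–(1.0738, -0.627901, 0.47)  len=0.3147
  (v17,v1,v18) [-+-] → (1.0738, -0.627901, 0.47)–(1.0738, -0.382481, 0.291678)  len=0.3034
  (v18,v1,v2) [-+-] → (1.0738, -0.382481, 0.291678)–(1.0738, 0, 0.0138)  len=0.4728
  (v19,v2,v3) [--+] → (1.0738, 0, -0.0138)–(1.0738, -0.627901, -0.47)  len=0.7761
  (v19,v3,v16) [-+-] → (1.0738, -0.627901, -0.47)–(1.0738, -0.951467, -0.234897)  len=0.4000
  (v16,v3,v0) [-++] → (1.0738, -0.951467, -0.234897)–(1.0738, -1.27476, 0)  len=0.3996

Chained into 1 loop(s):
  loop 1: 14 segments, perimeter = 6.3029
Total perimeter = 6.303

loops=1 perimeter=6.303


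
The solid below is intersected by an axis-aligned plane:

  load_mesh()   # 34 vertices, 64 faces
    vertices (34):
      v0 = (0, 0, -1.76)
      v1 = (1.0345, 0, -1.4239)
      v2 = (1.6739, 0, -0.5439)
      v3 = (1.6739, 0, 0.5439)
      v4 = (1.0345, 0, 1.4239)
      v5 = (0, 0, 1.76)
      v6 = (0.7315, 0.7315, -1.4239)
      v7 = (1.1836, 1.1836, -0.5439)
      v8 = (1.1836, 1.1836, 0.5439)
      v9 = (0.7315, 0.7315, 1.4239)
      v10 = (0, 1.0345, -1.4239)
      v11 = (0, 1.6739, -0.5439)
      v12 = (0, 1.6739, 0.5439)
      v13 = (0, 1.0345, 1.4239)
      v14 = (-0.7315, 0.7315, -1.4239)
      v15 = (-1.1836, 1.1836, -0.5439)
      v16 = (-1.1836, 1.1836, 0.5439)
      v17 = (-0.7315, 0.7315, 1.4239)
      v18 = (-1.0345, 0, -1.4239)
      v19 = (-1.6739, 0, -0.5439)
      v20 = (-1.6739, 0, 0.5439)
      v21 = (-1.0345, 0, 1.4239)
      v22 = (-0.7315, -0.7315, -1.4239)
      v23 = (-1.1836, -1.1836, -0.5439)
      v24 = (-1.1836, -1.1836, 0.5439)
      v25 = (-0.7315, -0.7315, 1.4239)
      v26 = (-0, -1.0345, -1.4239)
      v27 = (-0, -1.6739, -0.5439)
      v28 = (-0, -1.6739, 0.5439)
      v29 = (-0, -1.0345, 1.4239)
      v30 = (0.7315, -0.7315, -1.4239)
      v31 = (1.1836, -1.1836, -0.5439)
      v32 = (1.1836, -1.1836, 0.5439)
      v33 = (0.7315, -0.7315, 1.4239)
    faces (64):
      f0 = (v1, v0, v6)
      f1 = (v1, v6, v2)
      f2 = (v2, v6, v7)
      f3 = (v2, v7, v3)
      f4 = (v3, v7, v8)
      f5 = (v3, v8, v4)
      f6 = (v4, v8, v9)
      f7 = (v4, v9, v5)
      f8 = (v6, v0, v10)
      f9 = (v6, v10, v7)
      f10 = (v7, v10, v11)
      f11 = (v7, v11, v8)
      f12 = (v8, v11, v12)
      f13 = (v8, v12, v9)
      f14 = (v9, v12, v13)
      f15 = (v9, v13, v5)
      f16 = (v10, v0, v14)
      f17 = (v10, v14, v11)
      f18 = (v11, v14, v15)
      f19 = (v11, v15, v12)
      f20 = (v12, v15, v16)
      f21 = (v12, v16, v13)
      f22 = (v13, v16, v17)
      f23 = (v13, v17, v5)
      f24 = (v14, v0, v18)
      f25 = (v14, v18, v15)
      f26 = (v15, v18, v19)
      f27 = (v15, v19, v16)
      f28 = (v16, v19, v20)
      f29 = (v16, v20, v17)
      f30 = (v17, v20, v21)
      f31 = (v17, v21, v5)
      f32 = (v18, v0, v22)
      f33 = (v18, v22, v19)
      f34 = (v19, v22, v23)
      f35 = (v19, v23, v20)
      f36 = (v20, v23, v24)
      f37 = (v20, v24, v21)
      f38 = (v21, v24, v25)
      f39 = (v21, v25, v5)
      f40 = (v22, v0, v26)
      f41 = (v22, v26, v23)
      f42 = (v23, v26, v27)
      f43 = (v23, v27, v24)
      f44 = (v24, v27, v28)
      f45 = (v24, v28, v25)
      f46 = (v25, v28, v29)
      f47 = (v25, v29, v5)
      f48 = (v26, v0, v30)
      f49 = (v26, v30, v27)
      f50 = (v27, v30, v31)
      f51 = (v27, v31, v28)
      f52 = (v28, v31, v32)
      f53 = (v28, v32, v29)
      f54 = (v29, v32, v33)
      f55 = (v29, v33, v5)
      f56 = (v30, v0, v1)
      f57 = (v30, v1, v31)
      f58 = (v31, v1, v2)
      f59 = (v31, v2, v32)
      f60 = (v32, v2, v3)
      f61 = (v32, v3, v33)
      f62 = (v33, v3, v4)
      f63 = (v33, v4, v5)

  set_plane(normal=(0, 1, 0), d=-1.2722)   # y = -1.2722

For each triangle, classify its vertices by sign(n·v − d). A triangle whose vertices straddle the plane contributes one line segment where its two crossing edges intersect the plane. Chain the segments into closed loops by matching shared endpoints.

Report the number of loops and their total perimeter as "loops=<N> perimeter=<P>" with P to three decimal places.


loops=1 perimeter=6.641

Straddling triangles (10 of 64):
  (v23,v26,v27) [++-] → (0, -1.2722, -1.09676)–(-0.969717, -1.2722, -0.5439)  len=1.1162
  (v23,v27,v24) [+-+] → (-0.969717, -1.2722, -0.5439)–(-0.969717, -1.2722, 0.347328)  len=0.8912
  (v24,v27,v28) [+--] → (-0.969717, -1.2722, 0.347328)–(-0.969717, -1.2722, 0.5439)  len=0.1966
  (v24,v28,v25) [+-+] → (-0.969717, -1.2722, 0.5439)–(-0.311803, -1.2722, 0.919002)  len=0.7573
  (v25,v28,v29) [+-+] → (-0.311803, -1.2722, 0.919002)–(0, -1.2722, 1.09676)  len=0.3589
  (v26,v30,v27) [++-] → (0.311803, -1.2722, -0.919002)–(0, -1.2722, -1.09676)  len=0.3589
  (v27,v30,v31) [-++] → (0.311803, -1.2722, -0.919002)–(0.969717, -1.2722, -0.5439)  len=0.7573
  (v27,v31,v28) [-+-] → (0.969717, -1.2722, -0.5439)–(0.969717, -1.2722, -0.347328)  len=0.1966
  (v28,v31,v32) [-++] → (0.969717, -1.2722, -0.347328)–(0.969717, -1.2722, 0.5439)  len=0.8912
  (v28,v32,v29) [-++] → (0.969717, -1.2722, 0.5439)–(0, -1.2722, 1.09676)  len=1.1162

Chained into 1 loop(s):
  loop 1: 10 segments, perimeter = 6.6406
Total perimeter = 6.641


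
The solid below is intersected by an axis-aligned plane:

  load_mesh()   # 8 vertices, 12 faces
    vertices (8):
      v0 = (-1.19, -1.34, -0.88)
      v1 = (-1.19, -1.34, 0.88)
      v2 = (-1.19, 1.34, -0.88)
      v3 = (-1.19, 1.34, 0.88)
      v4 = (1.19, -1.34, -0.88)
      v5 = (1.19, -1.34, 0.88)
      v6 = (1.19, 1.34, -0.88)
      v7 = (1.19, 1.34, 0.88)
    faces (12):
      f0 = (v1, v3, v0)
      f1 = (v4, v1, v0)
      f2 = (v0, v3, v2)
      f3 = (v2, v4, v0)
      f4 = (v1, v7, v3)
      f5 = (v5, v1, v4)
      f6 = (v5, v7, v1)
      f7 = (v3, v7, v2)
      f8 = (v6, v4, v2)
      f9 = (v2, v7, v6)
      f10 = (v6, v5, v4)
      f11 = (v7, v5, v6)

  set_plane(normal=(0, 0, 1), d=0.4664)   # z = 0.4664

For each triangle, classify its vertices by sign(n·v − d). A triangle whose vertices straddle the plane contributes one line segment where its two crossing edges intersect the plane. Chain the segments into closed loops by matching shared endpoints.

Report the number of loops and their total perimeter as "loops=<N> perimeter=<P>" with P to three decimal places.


Straddling triangles (8 of 12):
  (v1,v3,v0) [++-] → (-1.19, 0.7102, 0.4664)–(-1.19, -1.34, 0.4664)  len=2.0502
  (v4,v1,v0) [-+-] → (-0.6307, -1.34, 0.4664)–(-1.19, -1.34, 0.4664)  len=0.5593
  (v0,v3,v2) [-+-] → (-1.19, 0.7102, 0.4664)–(-1.19, 1.34, 0.4664)  len=0.6298
  (v5,v1,v4) [++-] → (-0.6307, -1.34, 0.4664)–(1.19, -1.34, 0.4664)  len=1.8207
  (v3,v7,v2) [++-] → (0.6307, 1.34, 0.4664)–(-1.19, 1.34, 0.4664)  len=1.8207
  (v2,v7,v6) [-+-] → (0.6307, 1.34, 0.4664)–(1.19, 1.34, 0.4664)  len=0.5593
  (v6,v5,v4) [-+-] → (1.19, -0.7102, 0.4664)–(1.19, -1.34, 0.4664)  len=0.6298
  (v7,v5,v6) [++-] → (1.19, -0.7102, 0.4664)–(1.19, 1.34, 0.4664)  len=2.0502

Chained into 1 loop(s):
  loop 1: 8 segments, perimeter = 10.1200
Total perimeter = 10.120

loops=1 perimeter=10.120


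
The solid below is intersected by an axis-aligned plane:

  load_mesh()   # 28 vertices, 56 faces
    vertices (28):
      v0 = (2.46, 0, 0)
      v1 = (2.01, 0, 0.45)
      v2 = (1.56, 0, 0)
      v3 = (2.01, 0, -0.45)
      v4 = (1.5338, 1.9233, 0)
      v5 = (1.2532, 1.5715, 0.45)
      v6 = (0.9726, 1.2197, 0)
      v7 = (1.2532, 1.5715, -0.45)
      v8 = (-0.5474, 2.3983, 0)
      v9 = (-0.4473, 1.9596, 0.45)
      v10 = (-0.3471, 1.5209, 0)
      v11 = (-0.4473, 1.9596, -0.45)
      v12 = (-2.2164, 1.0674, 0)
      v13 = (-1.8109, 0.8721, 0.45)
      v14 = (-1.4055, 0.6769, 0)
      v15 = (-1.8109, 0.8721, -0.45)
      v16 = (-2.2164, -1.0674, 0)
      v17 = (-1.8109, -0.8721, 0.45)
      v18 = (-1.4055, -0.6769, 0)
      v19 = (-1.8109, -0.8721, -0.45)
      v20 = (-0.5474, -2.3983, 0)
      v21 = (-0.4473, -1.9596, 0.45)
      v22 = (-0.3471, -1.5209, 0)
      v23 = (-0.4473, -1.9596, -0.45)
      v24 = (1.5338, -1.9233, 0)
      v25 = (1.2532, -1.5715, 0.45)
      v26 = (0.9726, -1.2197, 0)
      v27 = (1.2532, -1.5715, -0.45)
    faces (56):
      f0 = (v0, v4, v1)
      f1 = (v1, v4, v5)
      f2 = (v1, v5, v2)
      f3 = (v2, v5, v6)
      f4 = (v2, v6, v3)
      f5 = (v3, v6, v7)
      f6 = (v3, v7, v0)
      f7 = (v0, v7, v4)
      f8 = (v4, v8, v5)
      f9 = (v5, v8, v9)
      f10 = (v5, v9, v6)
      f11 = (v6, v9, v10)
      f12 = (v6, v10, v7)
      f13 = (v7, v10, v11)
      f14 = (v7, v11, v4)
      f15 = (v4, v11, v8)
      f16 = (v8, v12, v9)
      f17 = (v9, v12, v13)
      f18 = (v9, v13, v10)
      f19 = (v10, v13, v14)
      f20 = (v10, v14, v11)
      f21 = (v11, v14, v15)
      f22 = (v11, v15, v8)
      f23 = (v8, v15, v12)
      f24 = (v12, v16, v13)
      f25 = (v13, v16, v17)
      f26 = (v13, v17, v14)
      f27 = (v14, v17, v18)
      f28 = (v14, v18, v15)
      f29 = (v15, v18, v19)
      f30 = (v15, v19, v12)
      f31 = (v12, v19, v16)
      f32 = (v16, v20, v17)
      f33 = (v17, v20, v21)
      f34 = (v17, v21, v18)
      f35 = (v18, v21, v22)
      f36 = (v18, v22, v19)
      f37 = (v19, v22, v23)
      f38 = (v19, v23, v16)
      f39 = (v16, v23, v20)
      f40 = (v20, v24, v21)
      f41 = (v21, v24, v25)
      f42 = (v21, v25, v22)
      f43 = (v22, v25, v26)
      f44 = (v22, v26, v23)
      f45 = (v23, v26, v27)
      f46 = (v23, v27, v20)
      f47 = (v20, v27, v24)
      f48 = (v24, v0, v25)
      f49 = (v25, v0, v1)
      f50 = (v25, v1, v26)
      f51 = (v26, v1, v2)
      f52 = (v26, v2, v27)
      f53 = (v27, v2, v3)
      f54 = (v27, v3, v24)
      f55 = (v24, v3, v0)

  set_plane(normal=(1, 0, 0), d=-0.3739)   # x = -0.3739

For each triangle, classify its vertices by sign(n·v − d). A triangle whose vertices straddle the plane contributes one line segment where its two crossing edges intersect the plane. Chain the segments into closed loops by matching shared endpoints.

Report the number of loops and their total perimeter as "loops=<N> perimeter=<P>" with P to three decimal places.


Straddling triangles (20 of 56):
  (v4,v8,v5) [+-+] → (-0.3739, 2.3587, 0)–(-0.3739, 2.31863, 0.0433605)  len=0.0590
  (v5,v8,v9) [+--] → (-0.3739, 2.31863, 0.0433605)–(-0.3739, 1.94285, 0.45)  len=0.5537
  (v5,v9,v6) [+-+] → (-0.3739, 1.94285, 0.45)–(-0.3739, 1.92135, 0.426738)  len=0.0317
  (v6,v9,v10) [+-+] → (-0.3739, 1.92135, 0.426738)–(-0.3739, 1.63824, 0.120359)  len=0.4172
  (v7,v10,v11) [++-] → (-0.3739, 1.63824, -0.120359)–(-0.3739, 1.94285, -0.45)  len=0.4488
  (v7,v11,v4) [+-+] → (-0.3739, 1.94285, -0.45)–(-0.3739, 1.95826, -0.433327)  len=0.0227
  (v4,v11,v8) [+--] → (-0.3739, 1.95826, -0.433327)–(-0.3739, 2.3587, 0)  len=0.5900
  (v9,v13,v10) [--+] → (-0.3739, 1.50902, 0.00823883)–(-0.3739, 1.63824, 0.120359)  len=0.1711
  (v10,v13,v14) [+--] → (-0.3739, 1.50902, 0.00823883)–(-0.3739, 1.49953, 0)  len=0.0126
  (v10,v14,v11) [+--] → (-0.3739, 1.49953, 0)–(-0.3739, 1.63824, -0.120359)  len=0.1836
  (v18,v21,v22) [--+] → (-0.3739, -1.63824, 0.120359)–(-0.3739, -1.49953, 0)  len=0.1836
  (v18,v22,v19) [-+-] → (-0.3739, -1.49953, 0)–(-0.3739, -1.50902, -0.00823883)  len=0.0126
  (v19,v22,v23) [-+-] → (-0.3739, -1.50902, -0.00823883)–(-0.3739, -1.63824, -0.120359)  len=0.1711
  (v20,v24,v21) [-+-] → (-0.3739, -2.3587, 0)–(-0.3739, -1.95826, 0.433327)  len=0.5900
  (v21,v24,v25) [-++] → (-0.3739, -1.95826, 0.433327)–(-0.3739, -1.94285, 0.45)  len=0.0227
  (v21,v25,v22) [-++] → (-0.3739, -1.94285, 0.45)–(-0.3739, -1.63824, 0.120359)  len=0.4488
  (v22,v26,v23) [++-] → (-0.3739, -1.92135, -0.426738)–(-0.3739, -1.63824, -0.120359)  len=0.4172
  (v23,v26,v27) [-++] → (-0.3739, -1.92135, -0.426738)–(-0.3739, -1.94285, -0.45)  len=0.0317
  (v23,v27,v20) [-+-] → (-0.3739, -1.94285, -0.45)–(-0.3739, -2.31863, -0.0433605)  len=0.5537
  (v20,v27,v24) [-++] → (-0.3739, -2.31863, -0.0433605)–(-0.3739, -2.3587, 0)  len=0.0590

Chained into 2 loop(s):
  loop 1: 10 segments, perimeter = 2.4904
  loop 2: 10 segments, perimeter = 2.4904
Total perimeter = 4.981

loops=2 perimeter=4.981


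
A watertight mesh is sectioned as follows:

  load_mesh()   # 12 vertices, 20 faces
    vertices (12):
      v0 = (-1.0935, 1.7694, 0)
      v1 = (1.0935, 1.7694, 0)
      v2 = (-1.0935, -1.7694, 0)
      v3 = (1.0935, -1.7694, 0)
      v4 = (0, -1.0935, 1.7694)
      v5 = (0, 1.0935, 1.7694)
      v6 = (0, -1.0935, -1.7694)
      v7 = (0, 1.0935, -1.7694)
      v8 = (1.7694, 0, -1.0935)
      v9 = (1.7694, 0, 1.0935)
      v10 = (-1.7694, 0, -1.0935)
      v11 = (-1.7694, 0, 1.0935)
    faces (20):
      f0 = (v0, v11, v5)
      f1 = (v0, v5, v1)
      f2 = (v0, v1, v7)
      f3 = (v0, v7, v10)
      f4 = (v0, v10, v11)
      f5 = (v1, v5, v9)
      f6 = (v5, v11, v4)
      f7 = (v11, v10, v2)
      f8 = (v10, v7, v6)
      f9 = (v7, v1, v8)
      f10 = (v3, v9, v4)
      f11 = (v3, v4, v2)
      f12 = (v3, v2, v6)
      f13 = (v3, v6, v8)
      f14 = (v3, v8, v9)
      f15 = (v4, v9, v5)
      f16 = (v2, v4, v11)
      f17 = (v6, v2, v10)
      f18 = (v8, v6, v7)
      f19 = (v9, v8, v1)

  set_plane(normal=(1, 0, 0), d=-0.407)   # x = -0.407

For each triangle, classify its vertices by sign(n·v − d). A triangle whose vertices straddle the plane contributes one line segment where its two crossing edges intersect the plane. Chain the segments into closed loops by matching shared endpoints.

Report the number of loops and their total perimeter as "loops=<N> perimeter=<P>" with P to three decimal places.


loops=1 perimeter=10.970

Straddling triangles (10 of 20):
  (v0,v11,v5) [--+] → (-0.407, 0.841972, 1.61393)–(-0.407, 1.34507, 1.11083)  len=0.7115
  (v0,v5,v1) [-++] → (-0.407, 1.34507, 1.11083)–(-0.407, 1.7694, 0)  len=1.1891
  (v0,v1,v7) [-++] → (-0.407, 1.7694, 0)–(-0.407, 1.34507, -1.11083)  len=1.1891
  (v0,v7,v10) [-+-] → (-0.407, 1.34507, -1.11083)–(-0.407, 0.841972, -1.61393)  len=0.7115
  (v5,v11,v4) [+-+] → (-0.407, 0.841972, 1.61393)–(-0.407, -0.841972, 1.61393)  len=1.6839
  (v10,v7,v6) [-++] → (-0.407, 0.841972, -1.61393)–(-0.407, -0.841972, -1.61393)  len=1.6839
  (v3,v4,v2) [++-] → (-0.407, -1.34507, 1.11083)–(-0.407, -1.7694, 0)  len=1.1891
  (v3,v2,v6) [+-+] → (-0.407, -1.7694, 0)–(-0.407, -1.34507, -1.11083)  len=1.1891
  (v2,v4,v11) [-+-] → (-0.407, -1.34507, 1.11083)–(-0.407, -0.841972, 1.61393)  len=0.7115
  (v6,v2,v10) [+--] → (-0.407, -1.34507, -1.11083)–(-0.407, -0.841972, -1.61393)  len=0.7115

Chained into 1 loop(s):
  loop 1: 10 segments, perimeter = 10.9703
Total perimeter = 10.970


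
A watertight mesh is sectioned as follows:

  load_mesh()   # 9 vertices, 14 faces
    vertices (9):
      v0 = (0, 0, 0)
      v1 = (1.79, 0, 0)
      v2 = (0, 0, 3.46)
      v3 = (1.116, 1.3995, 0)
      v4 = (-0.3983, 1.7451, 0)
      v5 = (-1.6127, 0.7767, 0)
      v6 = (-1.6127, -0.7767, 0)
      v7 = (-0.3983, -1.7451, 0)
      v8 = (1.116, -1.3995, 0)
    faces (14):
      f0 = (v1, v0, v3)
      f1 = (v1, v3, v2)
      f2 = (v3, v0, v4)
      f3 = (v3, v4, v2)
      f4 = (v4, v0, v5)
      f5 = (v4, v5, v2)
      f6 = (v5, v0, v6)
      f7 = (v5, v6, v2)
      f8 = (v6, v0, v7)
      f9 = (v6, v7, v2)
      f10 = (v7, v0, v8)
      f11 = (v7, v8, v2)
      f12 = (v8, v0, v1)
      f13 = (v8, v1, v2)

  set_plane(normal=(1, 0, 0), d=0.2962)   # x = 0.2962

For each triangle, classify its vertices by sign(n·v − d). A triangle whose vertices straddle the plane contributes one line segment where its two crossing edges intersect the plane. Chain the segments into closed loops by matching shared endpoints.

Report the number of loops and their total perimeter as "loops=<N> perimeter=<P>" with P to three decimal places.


loops=1 perimeter=9.823

Straddling triangles (8 of 14):
  (v1,v0,v3) [+-+] → (0.2962, 0, 0)–(0.2962, 0.371444, 0)  len=0.3714
  (v1,v3,v2) [++-] → (0.2962, 0.371444, 2.54167)–(0.2962, 0, 2.88746)  len=0.5075
  (v3,v0,v4) [+--] → (0.2962, 0.371444, 0)–(0.2962, 1.5866, 0)  len=1.2152
  (v3,v4,v2) [+--] → (0.2962, 1.5866, 0)–(0.2962, 0.371444, 2.54167)  len=2.8172
  (v7,v0,v8) [--+] → (0.2962, -0.371444, 0)–(0.2962, -1.5866, 0)  len=1.2152
  (v7,v8,v2) [-+-] → (0.2962, -1.5866, 0)–(0.2962, -0.371444, 2.54167)  len=2.8172
  (v8,v0,v1) [+-+] → (0.2962, -0.371444, 0)–(0.2962, 0, 0)  len=0.3714
  (v8,v1,v2) [++-] → (0.2962, 0, 2.88746)–(0.2962, -0.371444, 2.54167)  len=0.5075

Chained into 1 loop(s):
  loop 1: 8 segments, perimeter = 9.8226
Total perimeter = 9.823


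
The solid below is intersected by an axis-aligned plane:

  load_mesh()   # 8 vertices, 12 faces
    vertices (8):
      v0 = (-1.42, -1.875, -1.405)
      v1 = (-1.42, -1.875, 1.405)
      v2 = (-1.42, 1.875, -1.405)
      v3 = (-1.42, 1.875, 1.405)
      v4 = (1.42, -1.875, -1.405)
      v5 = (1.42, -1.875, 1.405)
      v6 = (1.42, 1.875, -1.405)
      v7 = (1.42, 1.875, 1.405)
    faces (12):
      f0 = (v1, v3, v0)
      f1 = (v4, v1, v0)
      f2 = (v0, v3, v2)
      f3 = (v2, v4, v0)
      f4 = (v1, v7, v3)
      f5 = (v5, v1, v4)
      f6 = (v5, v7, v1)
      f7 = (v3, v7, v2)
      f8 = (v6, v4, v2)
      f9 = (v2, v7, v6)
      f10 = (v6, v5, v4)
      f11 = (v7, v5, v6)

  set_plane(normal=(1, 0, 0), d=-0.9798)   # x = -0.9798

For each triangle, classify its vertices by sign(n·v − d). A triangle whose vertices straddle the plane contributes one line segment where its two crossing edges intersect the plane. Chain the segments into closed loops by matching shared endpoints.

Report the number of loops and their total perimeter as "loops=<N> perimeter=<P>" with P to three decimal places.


Straddling triangles (8 of 12):
  (v4,v1,v0) [+--] → (-0.9798, -1.875, 0.96945)–(-0.9798, -1.875, -1.405)  len=2.3744
  (v2,v4,v0) [-+-] → (-0.9798, 1.29375, -1.405)–(-0.9798, -1.875, -1.405)  len=3.1688
  (v1,v7,v3) [-+-] → (-0.9798, -1.29375, 1.405)–(-0.9798, 1.875, 1.405)  len=3.1688
  (v5,v1,v4) [+-+] → (-0.9798, -1.875, 1.405)–(-0.9798, -1.875, 0.96945)  len=0.4355
  (v5,v7,v1) [++-] → (-0.9798, -1.29375, 1.405)–(-0.9798, -1.875, 1.405)  len=0.5813
  (v3,v7,v2) [-+-] → (-0.9798, 1.875, 1.405)–(-0.9798, 1.875, -0.96945)  len=2.3744
  (v6,v4,v2) [++-] → (-0.9798, 1.29375, -1.405)–(-0.9798, 1.875, -1.405)  len=0.5813
  (v2,v7,v6) [-++] → (-0.9798, 1.875, -0.96945)–(-0.9798, 1.875, -1.405)  len=0.4355

Chained into 1 loop(s):
  loop 1: 8 segments, perimeter = 13.1200
Total perimeter = 13.120

loops=1 perimeter=13.120


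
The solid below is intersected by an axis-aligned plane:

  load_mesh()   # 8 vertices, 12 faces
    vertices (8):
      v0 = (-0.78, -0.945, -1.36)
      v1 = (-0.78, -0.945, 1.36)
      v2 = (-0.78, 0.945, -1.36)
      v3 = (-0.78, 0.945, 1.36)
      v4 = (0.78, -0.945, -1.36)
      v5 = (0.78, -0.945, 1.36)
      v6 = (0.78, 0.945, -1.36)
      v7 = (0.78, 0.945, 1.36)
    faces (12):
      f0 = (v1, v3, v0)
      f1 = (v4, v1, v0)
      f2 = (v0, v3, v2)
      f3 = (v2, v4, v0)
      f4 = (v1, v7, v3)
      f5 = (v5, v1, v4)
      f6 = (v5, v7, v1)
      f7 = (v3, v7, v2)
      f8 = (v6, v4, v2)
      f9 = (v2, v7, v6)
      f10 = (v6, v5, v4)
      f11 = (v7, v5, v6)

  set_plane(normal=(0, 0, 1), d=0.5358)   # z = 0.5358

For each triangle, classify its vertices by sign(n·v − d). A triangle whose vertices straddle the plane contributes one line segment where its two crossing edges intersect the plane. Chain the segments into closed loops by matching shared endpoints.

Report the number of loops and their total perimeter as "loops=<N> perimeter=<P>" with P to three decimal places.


loops=1 perimeter=6.900

Straddling triangles (8 of 12):
  (v1,v3,v0) [++-] → (-0.78, 0.372302, 0.5358)–(-0.78, -0.945, 0.5358)  len=1.3173
  (v4,v1,v0) [-+-] → (-0.307297, -0.945, 0.5358)–(-0.78, -0.945, 0.5358)  len=0.4727
  (v0,v3,v2) [-+-] → (-0.78, 0.372302, 0.5358)–(-0.78, 0.945, 0.5358)  len=0.5727
  (v5,v1,v4) [++-] → (-0.307297, -0.945, 0.5358)–(0.78, -0.945, 0.5358)  len=1.0873
  (v3,v7,v2) [++-] → (0.307297, 0.945, 0.5358)–(-0.78, 0.945, 0.5358)  len=1.0873
  (v2,v7,v6) [-+-] → (0.307297, 0.945, 0.5358)–(0.78, 0.945, 0.5358)  len=0.4727
  (v6,v5,v4) [-+-] → (0.78, -0.372302, 0.5358)–(0.78, -0.945, 0.5358)  len=0.5727
  (v7,v5,v6) [++-] → (0.78, -0.372302, 0.5358)–(0.78, 0.945, 0.5358)  len=1.3173

Chained into 1 loop(s):
  loop 1: 8 segments, perimeter = 6.9000
Total perimeter = 6.900


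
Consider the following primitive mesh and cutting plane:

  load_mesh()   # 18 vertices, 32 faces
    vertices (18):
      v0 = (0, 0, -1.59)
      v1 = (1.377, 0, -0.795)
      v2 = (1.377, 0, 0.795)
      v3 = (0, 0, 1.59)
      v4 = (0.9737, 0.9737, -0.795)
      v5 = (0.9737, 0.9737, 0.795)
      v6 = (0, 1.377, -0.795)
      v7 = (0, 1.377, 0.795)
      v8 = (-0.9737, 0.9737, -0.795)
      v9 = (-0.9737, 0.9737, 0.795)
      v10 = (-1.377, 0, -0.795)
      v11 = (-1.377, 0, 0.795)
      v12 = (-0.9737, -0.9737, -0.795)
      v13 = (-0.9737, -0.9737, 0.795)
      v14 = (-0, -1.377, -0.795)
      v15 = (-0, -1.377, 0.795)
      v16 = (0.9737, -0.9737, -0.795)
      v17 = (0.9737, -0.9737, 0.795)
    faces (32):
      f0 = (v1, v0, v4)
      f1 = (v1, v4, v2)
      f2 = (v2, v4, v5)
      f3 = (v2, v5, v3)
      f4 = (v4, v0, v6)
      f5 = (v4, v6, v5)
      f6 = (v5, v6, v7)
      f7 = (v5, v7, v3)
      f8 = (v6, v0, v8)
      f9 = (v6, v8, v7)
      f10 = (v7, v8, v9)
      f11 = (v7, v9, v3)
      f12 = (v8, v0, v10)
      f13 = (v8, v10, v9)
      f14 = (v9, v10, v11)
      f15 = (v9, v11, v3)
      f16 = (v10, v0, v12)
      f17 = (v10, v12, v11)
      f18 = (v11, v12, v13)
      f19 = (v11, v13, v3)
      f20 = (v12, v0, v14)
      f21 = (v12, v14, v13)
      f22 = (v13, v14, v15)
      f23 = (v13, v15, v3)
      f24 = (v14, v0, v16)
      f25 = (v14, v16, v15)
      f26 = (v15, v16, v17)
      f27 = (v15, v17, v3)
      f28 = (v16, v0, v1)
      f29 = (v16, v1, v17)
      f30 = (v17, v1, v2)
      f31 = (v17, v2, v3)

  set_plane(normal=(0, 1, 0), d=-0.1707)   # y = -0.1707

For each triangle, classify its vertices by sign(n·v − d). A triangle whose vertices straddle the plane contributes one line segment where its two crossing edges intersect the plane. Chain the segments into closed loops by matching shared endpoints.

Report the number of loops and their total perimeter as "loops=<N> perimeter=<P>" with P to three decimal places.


Straddling triangles (12 of 32):
  (v10,v0,v12) [++-] → (-0.1707, -0.1707, -1.45063)–(-1.3063, -0.1707, -0.795)  len=1.3113
  (v10,v12,v11) [+-+] → (-1.3063, -0.1707, -0.795)–(-1.3063, -0.1707, 0.516256)  len=1.3113
  (v11,v12,v13) [+--] → (-1.3063, -0.1707, 0.516256)–(-1.3063, -0.1707, 0.795)  len=0.2787
  (v11,v13,v3) [+-+] → (-1.3063, -0.1707, 0.795)–(-0.1707, -0.1707, 1.45063)  len=1.3113
  (v12,v0,v14) [-+-] → (-0.1707, -0.1707, -1.45063)–(0, -0.1707, -1.49145)  len=0.1755
  (v13,v15,v3) [--+] → (0, -0.1707, 1.49145)–(-0.1707, -0.1707, 1.45063)  len=0.1755
  (v14,v0,v16) [-+-] → (0, -0.1707, -1.49145)–(0.1707, -0.1707, -1.45063)  len=0.1755
  (v15,v17,v3) [--+] → (0.1707, -0.1707, 1.45063)–(0, -0.1707, 1.49145)  len=0.1755
  (v16,v0,v1) [-++] → (0.1707, -0.1707, -1.45063)–(1.3063, -0.1707, -0.795)  len=1.3113
  (v16,v1,v17) [-+-] → (1.3063, -0.1707, -0.795)–(1.3063, -0.1707, -0.516256)  len=0.2787
  (v17,v1,v2) [-++] → (1.3063, -0.1707, -0.516256)–(1.3063, -0.1707, 0.795)  len=1.3113
  (v17,v2,v3) [-++] → (1.3063, -0.1707, 0.795)–(0.1707, -0.1707, 1.45063)  len=1.3113

Chained into 1 loop(s):
  loop 1: 12 segments, perimeter = 9.1271
Total perimeter = 9.127

loops=1 perimeter=9.127


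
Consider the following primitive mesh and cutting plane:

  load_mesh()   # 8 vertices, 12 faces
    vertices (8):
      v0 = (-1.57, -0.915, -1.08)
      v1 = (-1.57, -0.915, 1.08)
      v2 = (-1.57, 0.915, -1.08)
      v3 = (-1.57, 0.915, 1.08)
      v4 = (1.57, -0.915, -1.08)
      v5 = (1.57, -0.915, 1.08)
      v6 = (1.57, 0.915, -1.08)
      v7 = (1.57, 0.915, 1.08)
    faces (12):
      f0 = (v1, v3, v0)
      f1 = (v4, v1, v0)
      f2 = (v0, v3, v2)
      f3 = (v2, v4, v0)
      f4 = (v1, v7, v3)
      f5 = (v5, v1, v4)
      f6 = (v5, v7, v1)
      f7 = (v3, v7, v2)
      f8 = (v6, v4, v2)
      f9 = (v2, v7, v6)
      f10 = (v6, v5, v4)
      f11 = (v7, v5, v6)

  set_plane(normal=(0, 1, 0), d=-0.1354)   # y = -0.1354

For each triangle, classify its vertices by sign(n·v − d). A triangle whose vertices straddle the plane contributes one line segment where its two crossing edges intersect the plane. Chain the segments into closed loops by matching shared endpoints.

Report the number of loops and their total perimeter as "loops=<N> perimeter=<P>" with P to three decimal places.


Straddling triangles (8 of 12):
  (v1,v3,v0) [-+-] → (-1.57, -0.1354, 1.08)–(-1.57, -0.1354, -0.159816)  len=1.2398
  (v0,v3,v2) [-++] → (-1.57, -0.1354, -0.159816)–(-1.57, -0.1354, -1.08)  len=0.9202
  (v2,v4,v0) [+--] → (0.232326, -0.1354, -1.08)–(-1.57, -0.1354, -1.08)  len=1.8023
  (v1,v7,v3) [-++] → (-0.232326, -0.1354, 1.08)–(-1.57, -0.1354, 1.08)  len=1.3377
  (v5,v7,v1) [-+-] → (1.57, -0.1354, 1.08)–(-0.232326, -0.1354, 1.08)  len=1.8023
  (v6,v4,v2) [+-+] → (1.57, -0.1354, -1.08)–(0.232326, -0.1354, -1.08)  len=1.3377
  (v6,v5,v4) [+--] → (1.57, -0.1354, 0.159816)–(1.57, -0.1354, -1.08)  len=1.2398
  (v7,v5,v6) [+-+] → (1.57, -0.1354, 1.08)–(1.57, -0.1354, 0.159816)  len=0.9202

Chained into 1 loop(s):
  loop 1: 8 segments, perimeter = 10.6000
Total perimeter = 10.600

loops=1 perimeter=10.600


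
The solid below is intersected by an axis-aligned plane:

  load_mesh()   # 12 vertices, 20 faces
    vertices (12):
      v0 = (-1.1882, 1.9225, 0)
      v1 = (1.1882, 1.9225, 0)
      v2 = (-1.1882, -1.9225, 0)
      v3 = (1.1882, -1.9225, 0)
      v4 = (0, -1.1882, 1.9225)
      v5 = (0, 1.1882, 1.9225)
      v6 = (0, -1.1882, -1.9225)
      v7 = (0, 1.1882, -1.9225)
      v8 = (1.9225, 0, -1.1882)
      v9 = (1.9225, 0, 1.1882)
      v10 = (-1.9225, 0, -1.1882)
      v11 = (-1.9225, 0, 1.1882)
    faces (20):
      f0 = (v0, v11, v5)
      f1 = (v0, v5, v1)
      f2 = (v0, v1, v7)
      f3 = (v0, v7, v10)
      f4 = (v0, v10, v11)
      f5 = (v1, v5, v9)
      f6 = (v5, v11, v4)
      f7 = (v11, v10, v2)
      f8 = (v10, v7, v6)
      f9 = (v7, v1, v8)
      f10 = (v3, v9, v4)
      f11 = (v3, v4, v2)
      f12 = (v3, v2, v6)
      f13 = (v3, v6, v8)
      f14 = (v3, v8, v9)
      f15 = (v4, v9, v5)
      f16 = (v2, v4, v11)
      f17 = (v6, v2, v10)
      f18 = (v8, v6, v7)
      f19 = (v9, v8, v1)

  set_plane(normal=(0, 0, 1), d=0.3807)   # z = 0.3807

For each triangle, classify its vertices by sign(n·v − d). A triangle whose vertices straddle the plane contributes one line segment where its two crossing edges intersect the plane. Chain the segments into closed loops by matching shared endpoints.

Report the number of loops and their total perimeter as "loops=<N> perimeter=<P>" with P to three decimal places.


Straddling triangles (10 of 20):
  (v0,v11,v5) [-++] → (-1.42347, 1.30653, 0.3807)–(-0.952909, 1.77709, 0.3807)  len=0.6655
  (v0,v5,v1) [-+-] → (-0.952909, 1.77709, 0.3807)–(0.952909, 1.77709, 0.3807)  len=1.9058
  (v0,v10,v11) [--+] → (-1.9225, 0, 0.3807)–(-1.42347, 1.30653, 0.3807)  len=1.3986
  (v1,v5,v9) [-++] → (0.952909, 1.77709, 0.3807)–(1.42347, 1.30653, 0.3807)  len=0.6655
  (v11,v10,v2) [+--] → (-1.9225, 0, 0.3807)–(-1.42347, -1.30653, 0.3807)  len=1.3986
  (v3,v9,v4) [-++] → (1.42347, -1.30653, 0.3807)–(0.952909, -1.77709, 0.3807)  len=0.6655
  (v3,v4,v2) [-+-] → (0.952909, -1.77709, 0.3807)–(-0.952909, -1.77709, 0.3807)  len=1.9058
  (v3,v8,v9) [--+] → (1.9225, 0, 0.3807)–(1.42347, -1.30653, 0.3807)  len=1.3986
  (v2,v4,v11) [-++] → (-0.952909, -1.77709, 0.3807)–(-1.42347, -1.30653, 0.3807)  len=0.6655
  (v9,v8,v1) [+--] → (1.9225, 0, 0.3807)–(1.42347, 1.30653, 0.3807)  len=1.3986

Chained into 1 loop(s):
  loop 1: 10 segments, perimeter = 12.0679
Total perimeter = 12.068

loops=1 perimeter=12.068
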